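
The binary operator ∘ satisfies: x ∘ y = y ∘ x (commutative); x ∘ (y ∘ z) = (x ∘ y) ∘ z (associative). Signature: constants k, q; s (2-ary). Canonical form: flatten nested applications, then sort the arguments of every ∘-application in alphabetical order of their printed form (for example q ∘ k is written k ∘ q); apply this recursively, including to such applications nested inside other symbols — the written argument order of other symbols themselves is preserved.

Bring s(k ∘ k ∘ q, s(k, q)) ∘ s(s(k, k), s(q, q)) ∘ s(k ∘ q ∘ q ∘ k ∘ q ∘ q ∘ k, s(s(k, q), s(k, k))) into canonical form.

Answer: s(k ∘ k ∘ k ∘ q ∘ q ∘ q ∘ q, s(s(k, q), s(k, k))) ∘ s(k ∘ k ∘ q, s(k, q)) ∘ s(s(k, k), s(q, q))

Derivation:
Inside:  s(k ∘ q ∘ q ∘ k ∘ q ∘ q ∘ k, s(s(k, q), s(k, k)))  →  s(k ∘ k ∘ k ∘ q ∘ q ∘ q ∘ q, s(s(k, q), s(k, k)))
Order the arguments:  s(k ∘ k ∘ k ∘ q ∘ q ∘ q ∘ q, s(s(k, q), s(k, k))) ∘ s(k ∘ k ∘ q, s(k, q)) ∘ s(s(k, k), s(q, q))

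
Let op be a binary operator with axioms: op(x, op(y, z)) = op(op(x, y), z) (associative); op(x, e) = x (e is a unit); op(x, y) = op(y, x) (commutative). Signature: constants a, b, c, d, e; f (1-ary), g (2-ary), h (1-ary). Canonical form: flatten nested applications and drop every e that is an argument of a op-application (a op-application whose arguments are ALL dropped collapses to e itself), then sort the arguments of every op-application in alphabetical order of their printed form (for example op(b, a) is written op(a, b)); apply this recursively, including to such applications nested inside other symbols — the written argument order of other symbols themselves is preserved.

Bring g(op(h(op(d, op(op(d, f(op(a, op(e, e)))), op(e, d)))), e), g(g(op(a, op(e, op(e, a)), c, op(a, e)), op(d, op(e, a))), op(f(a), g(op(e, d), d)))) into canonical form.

Focus inside:  op(h(op(d, op(op(d, f(op(a, op(e, e)))), op(e, d)))), e)
Canonicalize subterm:  h(op(d, op(op(d, f(op(a, op(e, e)))), op(e, d))))  →  h(op(d, d, d, f(a)))
Unit:  drop e
Sort arguments:  h(op(d, d, d, f(a)))
Reassemble:  g(h(op(d, d, d, f(a))), g(g(op(a, a, a, c), op(a, d)), op(f(a), g(d, d))))

Answer: g(h(op(d, d, d, f(a))), g(g(op(a, a, a, c), op(a, d)), op(f(a), g(d, d))))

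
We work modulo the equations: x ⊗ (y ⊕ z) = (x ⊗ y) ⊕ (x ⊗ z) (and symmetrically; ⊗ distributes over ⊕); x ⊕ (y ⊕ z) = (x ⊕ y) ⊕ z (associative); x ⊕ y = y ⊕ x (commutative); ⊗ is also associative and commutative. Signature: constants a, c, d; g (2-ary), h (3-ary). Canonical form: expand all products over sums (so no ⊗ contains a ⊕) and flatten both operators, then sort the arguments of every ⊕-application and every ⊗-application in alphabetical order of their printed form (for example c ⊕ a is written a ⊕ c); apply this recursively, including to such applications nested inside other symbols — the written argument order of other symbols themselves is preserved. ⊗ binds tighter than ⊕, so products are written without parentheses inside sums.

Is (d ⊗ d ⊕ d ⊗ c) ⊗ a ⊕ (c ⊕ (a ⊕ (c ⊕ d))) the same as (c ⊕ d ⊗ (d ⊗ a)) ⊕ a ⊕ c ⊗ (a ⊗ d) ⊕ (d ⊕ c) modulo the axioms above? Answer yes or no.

Left:  (d ⊗ d ⊕ d ⊗ c) ⊗ a ⊕ (c ⊕ (a ⊕ (c ⊕ d)))
  Distribute:  a ⊗ d ⊗ d ⊕ a ⊗ c ⊗ d ⊕ c ⊕ a ⊕ c ⊕ d
  Sort arguments:  a ⊕ a ⊗ c ⊗ d ⊕ a ⊗ d ⊗ d ⊕ c ⊕ c ⊕ d
Right:  (c ⊕ d ⊗ (d ⊗ a)) ⊕ a ⊕ c ⊗ (a ⊗ d) ⊕ (d ⊕ c)
  Un-nest:  c ⊕ a ⊗ d ⊗ d ⊕ a ⊕ a ⊗ c ⊗ d ⊕ d ⊕ c
  Sort arguments:  a ⊕ a ⊗ c ⊗ d ⊕ a ⊗ d ⊗ d ⊕ c ⊕ c ⊕ d

Answer: yes — both canonical forms are a ⊕ a ⊗ c ⊗ d ⊕ a ⊗ d ⊗ d ⊕ c ⊕ c ⊕ d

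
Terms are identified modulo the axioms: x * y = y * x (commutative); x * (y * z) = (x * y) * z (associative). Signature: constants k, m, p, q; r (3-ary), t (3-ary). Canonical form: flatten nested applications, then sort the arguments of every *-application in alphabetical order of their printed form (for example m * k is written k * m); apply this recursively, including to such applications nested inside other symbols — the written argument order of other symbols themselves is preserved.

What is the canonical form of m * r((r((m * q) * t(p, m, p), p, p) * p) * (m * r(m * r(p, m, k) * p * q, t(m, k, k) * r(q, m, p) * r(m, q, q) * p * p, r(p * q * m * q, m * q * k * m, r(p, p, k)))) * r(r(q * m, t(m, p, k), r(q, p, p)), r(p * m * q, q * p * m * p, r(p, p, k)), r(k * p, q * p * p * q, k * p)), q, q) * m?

Simplify inside:  r((r((m * q) * t(p, m, p), p, p) * p) * (m * r(m * r(p, m, k) * p * q, t(m, k, k) * r(q, m, p) * r(m, q, q) * p * p, r(p * q * m * q, m * q * k * m, r(p, p, k)))) * r(r(q * m, t(m, p, k), r(q, p, p)), r(p * m * q, q * p * m * p, r(p, p, k)), r(k * p, q * p * p * q, k * p)), q, q)  →  r(m * p * r(m * p * q * r(p, m, k), p * p * r(m, q, q) * r(q, m, p) * t(m, k, k), r(m * p * q * q, k * m * m * q, r(p, p, k))) * r(m * q * t(p, m, p), p, p) * r(r(m * q, t(m, p, k), r(q, p, p)), r(m * p * q, m * p * p * q, r(p, p, k)), r(k * p, p * p * q * q, k * p)), q, q)
Order the arguments:  m * m * r(m * p * r(m * p * q * r(p, m, k), p * p * r(m, q, q) * r(q, m, p) * t(m, k, k), r(m * p * q * q, k * m * m * q, r(p, p, k))) * r(m * q * t(p, m, p), p, p) * r(r(m * q, t(m, p, k), r(q, p, p)), r(m * p * q, m * p * p * q, r(p, p, k)), r(k * p, p * p * q * q, k * p)), q, q)

Answer: m * m * r(m * p * r(m * p * q * r(p, m, k), p * p * r(m, q, q) * r(q, m, p) * t(m, k, k), r(m * p * q * q, k * m * m * q, r(p, p, k))) * r(m * q * t(p, m, p), p, p) * r(r(m * q, t(m, p, k), r(q, p, p)), r(m * p * q, m * p * p * q, r(p, p, k)), r(k * p, p * p * q * q, k * p)), q, q)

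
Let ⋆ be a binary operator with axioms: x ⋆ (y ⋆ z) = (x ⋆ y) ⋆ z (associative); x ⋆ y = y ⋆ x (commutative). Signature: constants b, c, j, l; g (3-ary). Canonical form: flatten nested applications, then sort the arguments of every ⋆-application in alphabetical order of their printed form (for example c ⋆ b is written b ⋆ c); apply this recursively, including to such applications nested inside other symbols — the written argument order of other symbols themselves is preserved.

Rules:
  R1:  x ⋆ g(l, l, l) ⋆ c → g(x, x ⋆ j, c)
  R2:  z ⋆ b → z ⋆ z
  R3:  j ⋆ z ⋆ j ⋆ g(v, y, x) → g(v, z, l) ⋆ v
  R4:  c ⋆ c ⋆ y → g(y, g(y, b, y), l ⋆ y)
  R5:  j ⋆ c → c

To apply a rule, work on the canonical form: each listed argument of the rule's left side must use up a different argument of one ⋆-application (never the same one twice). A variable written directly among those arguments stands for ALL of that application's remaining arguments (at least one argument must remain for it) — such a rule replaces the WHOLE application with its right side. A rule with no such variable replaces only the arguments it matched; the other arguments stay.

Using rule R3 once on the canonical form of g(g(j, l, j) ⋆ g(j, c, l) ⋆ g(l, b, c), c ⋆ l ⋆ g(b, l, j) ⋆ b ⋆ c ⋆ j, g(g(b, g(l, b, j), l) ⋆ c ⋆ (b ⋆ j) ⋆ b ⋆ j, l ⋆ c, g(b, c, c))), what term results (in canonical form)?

Canonical form:  g(g(j, c, l) ⋆ g(j, l, j) ⋆ g(l, b, c), b ⋆ c ⋆ c ⋆ g(b, l, j) ⋆ j ⋆ l, g(b ⋆ b ⋆ c ⋆ g(b, g(l, b, j), l) ⋆ j ⋆ j, c ⋆ l, g(b, c, c)))
R3 matches:  uses g(b, g(l, b, j), l), j, j;  v := b, x := l, y := g(l, b, j), z := b ⋆ b ⋆ c
The extension variable absorbs all remaining arguments, so the whole application is rewritten.
Giving:  g(g(j, c, l) ⋆ g(j, l, j) ⋆ g(l, b, c), b ⋆ c ⋆ c ⋆ g(b, l, j) ⋆ j ⋆ l, g(b ⋆ g(b, b ⋆ b ⋆ c, l), c ⋆ l, g(b, c, c)))

Answer: g(g(j, c, l) ⋆ g(j, l, j) ⋆ g(l, b, c), b ⋆ c ⋆ c ⋆ g(b, l, j) ⋆ j ⋆ l, g(b ⋆ g(b, b ⋆ b ⋆ c, l), c ⋆ l, g(b, c, c)))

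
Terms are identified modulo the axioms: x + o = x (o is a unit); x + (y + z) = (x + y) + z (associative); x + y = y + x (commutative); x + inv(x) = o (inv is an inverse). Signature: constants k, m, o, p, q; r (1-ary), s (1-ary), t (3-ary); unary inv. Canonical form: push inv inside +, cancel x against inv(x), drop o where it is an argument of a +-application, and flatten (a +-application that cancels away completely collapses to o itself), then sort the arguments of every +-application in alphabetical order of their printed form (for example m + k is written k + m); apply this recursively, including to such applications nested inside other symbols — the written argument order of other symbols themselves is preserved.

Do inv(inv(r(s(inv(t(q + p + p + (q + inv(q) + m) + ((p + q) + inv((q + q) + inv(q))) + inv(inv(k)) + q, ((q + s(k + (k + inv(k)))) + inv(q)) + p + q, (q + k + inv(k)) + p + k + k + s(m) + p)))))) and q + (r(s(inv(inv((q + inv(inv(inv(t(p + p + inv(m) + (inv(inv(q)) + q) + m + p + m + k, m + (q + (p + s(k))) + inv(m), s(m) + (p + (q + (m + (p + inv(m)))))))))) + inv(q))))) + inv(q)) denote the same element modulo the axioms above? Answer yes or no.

Left:  inv(inv(r(s(inv(t(q + p + p + (q + inv(q) + m) + ((p + q) + inv((q + q) + inv(q))) + inv(inv(k)) + q, ((q + s(k + (k + inv(k)))) + inv(q)) + p + q, (q + k + inv(k)) + p + k + k + s(m) + p))))))
  Push inv inside:  distribute inv over + and collapse double inv
  Combine occurrences:  r(s(inv(t(k + m + p + p + p + q + q, p + q + s(k), k + k + p + p + q + s(m)))))
Right:  q + (r(s(inv(inv((q + inv(inv(inv(t(p + p + inv(m) + (inv(inv(q)) + q) + m + p + m + k, m + (q + (p + s(k))) + inv(m), s(m) + (p + (q + (m + (p + inv(m)))))))))) + inv(q))))) + inv(q))
  Push inv inside:  distribute inv over + and collapse double inv
  Cancel:  q cancels
  Collect:  r(s(inv(t(k + m + p + p + p + q + q, p + q + s(k), p + p + q + s(m)))))

Answer: no — r(s(inv(t(k + m + p + p + p + q + q, p + q + s(k), k + k + p + p + q + s(m))))) vs r(s(inv(t(k + m + p + p + p + q + q, p + q + s(k), p + p + q + s(m)))))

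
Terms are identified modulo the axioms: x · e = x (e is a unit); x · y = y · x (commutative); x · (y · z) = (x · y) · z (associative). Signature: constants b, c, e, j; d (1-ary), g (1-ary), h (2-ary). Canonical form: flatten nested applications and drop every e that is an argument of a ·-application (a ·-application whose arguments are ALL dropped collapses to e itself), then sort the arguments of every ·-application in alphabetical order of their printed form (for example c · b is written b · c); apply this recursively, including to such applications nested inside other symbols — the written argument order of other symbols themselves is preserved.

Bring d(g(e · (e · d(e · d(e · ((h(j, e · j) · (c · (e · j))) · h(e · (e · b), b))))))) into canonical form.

Work inside:  e · (e · d(e · d(e · ((h(j, e · j) · (c · (e · j))) · h(e · (e · b), b)))))
Merge nested applications:  e · e · d(e · d(e · ((h(j, e · j) · (c · (e · j))) · h(e · (e · b), b))))
Canonicalize subterm:  d(e · d(e · ((h(j, e · j) · (c · (e · j))) · h(e · (e · b), b))))  →  d(d(c · h(b, b) · h(j, j) · j))
Units out:  drop e (×2)
Order the arguments:  d(d(c · h(b, b) · h(j, j) · j))
Put back:  d(g(d(d(c · h(b, b) · h(j, j) · j))))

Answer: d(g(d(d(c · h(b, b) · h(j, j) · j))))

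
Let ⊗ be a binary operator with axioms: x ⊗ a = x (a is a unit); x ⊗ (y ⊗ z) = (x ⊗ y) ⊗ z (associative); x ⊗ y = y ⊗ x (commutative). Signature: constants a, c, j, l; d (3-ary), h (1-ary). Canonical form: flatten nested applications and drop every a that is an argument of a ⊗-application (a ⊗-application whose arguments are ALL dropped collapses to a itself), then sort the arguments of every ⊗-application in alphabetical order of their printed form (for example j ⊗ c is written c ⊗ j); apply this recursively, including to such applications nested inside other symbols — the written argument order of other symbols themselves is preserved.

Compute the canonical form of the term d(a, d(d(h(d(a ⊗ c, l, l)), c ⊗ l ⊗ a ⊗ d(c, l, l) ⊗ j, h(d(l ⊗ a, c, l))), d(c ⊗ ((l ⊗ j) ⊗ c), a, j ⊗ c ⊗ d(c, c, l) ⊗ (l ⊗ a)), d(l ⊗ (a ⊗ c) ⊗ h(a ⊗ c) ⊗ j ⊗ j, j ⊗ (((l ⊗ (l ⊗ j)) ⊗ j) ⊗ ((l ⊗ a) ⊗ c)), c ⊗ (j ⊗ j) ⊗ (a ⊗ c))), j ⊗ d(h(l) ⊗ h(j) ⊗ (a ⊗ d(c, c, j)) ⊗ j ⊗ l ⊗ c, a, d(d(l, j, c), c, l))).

Answer: d(a, d(d(h(d(c, l, l)), c ⊗ d(c, l, l) ⊗ j ⊗ l, h(d(l, c, l))), d(c ⊗ c ⊗ j ⊗ l, a, c ⊗ d(c, c, l) ⊗ j ⊗ l), d(c ⊗ h(c) ⊗ j ⊗ j ⊗ l, c ⊗ j ⊗ j ⊗ j ⊗ l ⊗ l ⊗ l, c ⊗ c ⊗ j ⊗ j)), d(c ⊗ d(c, c, j) ⊗ h(j) ⊗ h(l) ⊗ j ⊗ l, a, d(d(l, j, c), c, l)) ⊗ j)

Derivation:
Descend into:  j ⊗ d(h(l) ⊗ h(j) ⊗ (a ⊗ d(c, c, j)) ⊗ j ⊗ l ⊗ c, a, d(d(l, j, c), c, l))
Canonicalize subterm:  d(h(l) ⊗ h(j) ⊗ (a ⊗ d(c, c, j)) ⊗ j ⊗ l ⊗ c, a, d(d(l, j, c), c, l))  →  d(c ⊗ d(c, c, j) ⊗ h(j) ⊗ h(l) ⊗ j ⊗ l, a, d(d(l, j, c), c, l))
Sort arguments:  d(c ⊗ d(c, c, j) ⊗ h(j) ⊗ h(l) ⊗ j ⊗ l, a, d(d(l, j, c), c, l)) ⊗ j
Reassemble:  d(a, d(d(h(d(c, l, l)), c ⊗ d(c, l, l) ⊗ j ⊗ l, h(d(l, c, l))), d(c ⊗ c ⊗ j ⊗ l, a, c ⊗ d(c, c, l) ⊗ j ⊗ l), d(c ⊗ h(c) ⊗ j ⊗ j ⊗ l, c ⊗ j ⊗ j ⊗ j ⊗ l ⊗ l ⊗ l, c ⊗ c ⊗ j ⊗ j)), d(c ⊗ d(c, c, j) ⊗ h(j) ⊗ h(l) ⊗ j ⊗ l, a, d(d(l, j, c), c, l)) ⊗ j)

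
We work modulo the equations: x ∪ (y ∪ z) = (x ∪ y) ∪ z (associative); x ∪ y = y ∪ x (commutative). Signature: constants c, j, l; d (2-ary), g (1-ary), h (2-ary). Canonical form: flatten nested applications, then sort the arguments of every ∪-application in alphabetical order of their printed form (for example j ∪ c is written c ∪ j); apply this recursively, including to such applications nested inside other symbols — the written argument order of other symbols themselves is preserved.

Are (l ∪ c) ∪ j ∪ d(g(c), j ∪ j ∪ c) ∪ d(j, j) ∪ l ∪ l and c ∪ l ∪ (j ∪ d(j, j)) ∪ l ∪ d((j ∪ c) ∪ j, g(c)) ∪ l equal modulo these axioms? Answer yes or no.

Answer: no — c ∪ d(g(c), c ∪ j ∪ j) ∪ d(j, j) ∪ j ∪ l ∪ l ∪ l vs c ∪ d(c ∪ j ∪ j, g(c)) ∪ d(j, j) ∪ j ∪ l ∪ l ∪ l

Derivation:
Left:  (l ∪ c) ∪ j ∪ d(g(c), j ∪ j ∪ c) ∪ d(j, j) ∪ l ∪ l
  Merge nested applications:  l ∪ c ∪ j ∪ d(g(c), j ∪ j ∪ c) ∪ d(j, j) ∪ l ∪ l
  Canonicalize subterm:  d(g(c), j ∪ j ∪ c)  →  d(g(c), c ∪ j ∪ j)
  Sort:  c ∪ d(g(c), c ∪ j ∪ j) ∪ d(j, j) ∪ j ∪ l ∪ l ∪ l
Right:  c ∪ l ∪ (j ∪ d(j, j)) ∪ l ∪ d((j ∪ c) ∪ j, g(c)) ∪ l
  Merge nested applications:  c ∪ l ∪ j ∪ d(j, j) ∪ l ∪ d((j ∪ c) ∪ j, g(c)) ∪ l
  Simplify inside:  d((j ∪ c) ∪ j, g(c))  →  d(c ∪ j ∪ j, g(c))
  Order the arguments:  c ∪ d(c ∪ j ∪ j, g(c)) ∪ d(j, j) ∪ j ∪ l ∪ l ∪ l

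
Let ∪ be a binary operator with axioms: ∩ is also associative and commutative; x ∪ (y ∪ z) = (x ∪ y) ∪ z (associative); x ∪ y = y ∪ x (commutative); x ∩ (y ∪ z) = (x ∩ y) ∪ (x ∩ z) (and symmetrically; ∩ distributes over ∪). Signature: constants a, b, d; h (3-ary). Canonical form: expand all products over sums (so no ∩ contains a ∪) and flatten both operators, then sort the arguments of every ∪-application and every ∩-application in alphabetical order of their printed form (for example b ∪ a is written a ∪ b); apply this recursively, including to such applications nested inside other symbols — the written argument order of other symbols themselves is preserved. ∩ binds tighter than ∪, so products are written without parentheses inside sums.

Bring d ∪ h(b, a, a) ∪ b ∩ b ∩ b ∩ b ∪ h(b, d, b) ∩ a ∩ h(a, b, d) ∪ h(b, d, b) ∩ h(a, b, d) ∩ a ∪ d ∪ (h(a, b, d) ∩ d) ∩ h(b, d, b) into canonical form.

Answer: a ∩ h(a, b, d) ∩ h(b, d, b) ∪ a ∩ h(a, b, d) ∩ h(b, d, b) ∪ b ∩ b ∩ b ∩ b ∪ d ∪ d ∪ d ∩ h(a, b, d) ∩ h(b, d, b) ∪ h(b, a, a)

Derivation:
Flatten:  d ∪ h(b, a, a) ∪ b ∩ b ∩ b ∩ b ∪ a ∩ h(a, b, d) ∩ h(b, d, b) ∪ a ∩ h(a, b, d) ∩ h(b, d, b) ∪ d ∪ d ∩ h(a, b, d) ∩ h(b, d, b)
Order the arguments:  a ∩ h(a, b, d) ∩ h(b, d, b) ∪ a ∩ h(a, b, d) ∩ h(b, d, b) ∪ b ∩ b ∩ b ∩ b ∪ d ∪ d ∪ d ∩ h(a, b, d) ∩ h(b, d, b) ∪ h(b, a, a)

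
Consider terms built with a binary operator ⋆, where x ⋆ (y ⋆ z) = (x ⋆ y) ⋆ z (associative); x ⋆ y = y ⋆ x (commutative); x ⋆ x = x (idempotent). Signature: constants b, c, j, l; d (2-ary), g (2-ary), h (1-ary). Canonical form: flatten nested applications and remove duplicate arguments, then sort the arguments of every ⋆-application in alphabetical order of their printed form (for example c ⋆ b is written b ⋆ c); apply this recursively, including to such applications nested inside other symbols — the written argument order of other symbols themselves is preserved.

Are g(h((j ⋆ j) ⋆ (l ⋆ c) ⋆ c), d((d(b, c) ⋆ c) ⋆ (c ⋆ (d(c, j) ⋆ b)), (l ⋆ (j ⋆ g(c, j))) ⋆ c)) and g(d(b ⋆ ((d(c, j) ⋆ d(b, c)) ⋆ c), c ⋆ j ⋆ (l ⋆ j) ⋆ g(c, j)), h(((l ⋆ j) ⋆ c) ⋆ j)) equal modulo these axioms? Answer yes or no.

Left:  g(h((j ⋆ j) ⋆ (l ⋆ c) ⋆ c), d((d(b, c) ⋆ c) ⋆ (c ⋆ (d(c, j) ⋆ b)), (l ⋆ (j ⋆ g(c, j))) ⋆ c))
  Work inside:  (d(b, c) ⋆ c) ⋆ (c ⋆ (d(c, j) ⋆ b))
  Un-nest:  d(b, c) ⋆ c ⋆ c ⋆ d(c, j) ⋆ b
  Drop duplicates:  drop duplicate c
  Sort:  b ⋆ c ⋆ d(b, c) ⋆ d(c, j)
  Reassemble:  g(h(c ⋆ j ⋆ l), d(b ⋆ c ⋆ d(b, c) ⋆ d(c, j), c ⋆ g(c, j) ⋆ j ⋆ l))
Right:  g(d(b ⋆ ((d(c, j) ⋆ d(b, c)) ⋆ c), c ⋆ j ⋆ (l ⋆ j) ⋆ g(c, j)), h(((l ⋆ j) ⋆ c) ⋆ j))
  Descend into:  b ⋆ ((d(c, j) ⋆ d(b, c)) ⋆ c)
  Merge nested applications:  b ⋆ d(c, j) ⋆ d(b, c) ⋆ c
  Sort:  b ⋆ c ⋆ d(b, c) ⋆ d(c, j)
  Put back:  g(d(b ⋆ c ⋆ d(b, c) ⋆ d(c, j), c ⋆ g(c, j) ⋆ j ⋆ l), h(c ⋆ j ⋆ l))

Answer: no — g(h(c ⋆ j ⋆ l), d(b ⋆ c ⋆ d(b, c) ⋆ d(c, j), c ⋆ g(c, j) ⋆ j ⋆ l)) vs g(d(b ⋆ c ⋆ d(b, c) ⋆ d(c, j), c ⋆ g(c, j) ⋆ j ⋆ l), h(c ⋆ j ⋆ l))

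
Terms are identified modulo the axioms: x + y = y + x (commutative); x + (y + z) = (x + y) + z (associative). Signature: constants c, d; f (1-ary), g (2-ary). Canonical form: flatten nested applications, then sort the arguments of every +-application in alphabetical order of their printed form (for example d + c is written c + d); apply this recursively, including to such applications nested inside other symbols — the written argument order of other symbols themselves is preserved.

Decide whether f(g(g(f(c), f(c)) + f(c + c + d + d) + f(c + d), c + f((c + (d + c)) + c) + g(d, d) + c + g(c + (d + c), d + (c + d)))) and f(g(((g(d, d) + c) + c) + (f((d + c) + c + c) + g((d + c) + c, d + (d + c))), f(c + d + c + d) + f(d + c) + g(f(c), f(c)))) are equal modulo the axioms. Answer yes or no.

Answer: no — f(g(f(c + c + d + d) + f(c + d) + g(f(c), f(c)), c + c + f(c + c + c + d) + g(c + c + d, c + d + d) + g(d, d))) vs f(g(c + c + f(c + c + c + d) + g(c + c + d, c + d + d) + g(d, d), f(c + c + d + d) + f(c + d) + g(f(c), f(c))))

Derivation:
Left:  f(g(g(f(c), f(c)) + f(c + c + d + d) + f(c + d), c + f((c + (d + c)) + c) + g(d, d) + c + g(c + (d + c), d + (c + d))))
  Descend into:  c + f((c + (d + c)) + c) + g(d, d) + c + g(c + (d + c), d + (c + d))
  Inside:  f((c + (d + c)) + c)  →  f(c + c + c + d)
  Simplify inside:  g(c + (d + c), d + (c + d))  →  g(c + c + d, c + d + d)
  Sort arguments:  c + c + f(c + c + c + d) + g(c + c + d, c + d + d) + g(d, d)
  Rebuild:  f(g(f(c + c + d + d) + f(c + d) + g(f(c), f(c)), c + c + f(c + c + c + d) + g(c + c + d, c + d + d) + g(d, d)))
Right:  f(g(((g(d, d) + c) + c) + (f((d + c) + c + c) + g((d + c) + c, d + (d + c))), f(c + d + c + d) + f(d + c) + g(f(c), f(c))))
  Work inside:  ((g(d, d) + c) + c) + (f((d + c) + c + c) + g((d + c) + c, d + (d + c)))
  Merge nested applications:  g(d, d) + c + c + f((d + c) + c + c) + g((d + c) + c, d + (d + c))
  Canonicalize subterm:  f((d + c) + c + c)  →  f(c + c + c + d)
  Simplify inside:  g((d + c) + c, d + (d + c))  →  g(c + c + d, c + d + d)
  Order the arguments:  c + c + f(c + c + c + d) + g(c + c + d, c + d + d) + g(d, d)
  Rebuild:  f(g(c + c + f(c + c + c + d) + g(c + c + d, c + d + d) + g(d, d), f(c + c + d + d) + f(c + d) + g(f(c), f(c))))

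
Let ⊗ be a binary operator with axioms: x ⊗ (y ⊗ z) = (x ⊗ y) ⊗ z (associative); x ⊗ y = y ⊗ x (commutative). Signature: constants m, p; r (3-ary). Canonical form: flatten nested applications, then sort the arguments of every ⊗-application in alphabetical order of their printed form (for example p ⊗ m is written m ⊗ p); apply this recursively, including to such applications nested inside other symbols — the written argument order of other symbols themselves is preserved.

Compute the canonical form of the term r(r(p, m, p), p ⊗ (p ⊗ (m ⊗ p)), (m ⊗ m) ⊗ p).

Answer: r(r(p, m, p), m ⊗ p ⊗ p ⊗ p, m ⊗ m ⊗ p)

Derivation:
Descend into:  p ⊗ (p ⊗ (m ⊗ p))
Merge nested applications:  p ⊗ p ⊗ m ⊗ p
Order the arguments:  m ⊗ p ⊗ p ⊗ p
Reassemble:  r(r(p, m, p), m ⊗ p ⊗ p ⊗ p, m ⊗ m ⊗ p)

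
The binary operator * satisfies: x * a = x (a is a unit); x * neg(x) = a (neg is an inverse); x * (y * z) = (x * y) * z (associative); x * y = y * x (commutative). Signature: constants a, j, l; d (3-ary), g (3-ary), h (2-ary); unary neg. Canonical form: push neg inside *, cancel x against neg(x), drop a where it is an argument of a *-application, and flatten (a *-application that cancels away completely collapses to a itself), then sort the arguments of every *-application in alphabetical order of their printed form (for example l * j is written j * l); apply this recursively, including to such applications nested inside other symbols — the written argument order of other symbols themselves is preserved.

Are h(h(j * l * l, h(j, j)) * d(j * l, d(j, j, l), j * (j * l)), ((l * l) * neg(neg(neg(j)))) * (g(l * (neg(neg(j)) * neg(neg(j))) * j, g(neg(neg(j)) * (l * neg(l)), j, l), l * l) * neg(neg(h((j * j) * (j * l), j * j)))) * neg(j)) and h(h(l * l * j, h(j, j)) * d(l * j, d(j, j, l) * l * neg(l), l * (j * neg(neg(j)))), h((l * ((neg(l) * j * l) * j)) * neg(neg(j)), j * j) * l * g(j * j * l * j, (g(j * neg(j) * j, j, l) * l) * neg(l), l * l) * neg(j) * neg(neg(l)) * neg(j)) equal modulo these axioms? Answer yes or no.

Answer: yes — both canonical forms are h(d(j * l, d(j, j, l), j * j * l) * h(j * l * l, h(j, j)), g(j * j * j * l, g(j, j, l), l * l) * h(j * j * j * l, j * j) * l * l * neg(j) * neg(j))

Derivation:
Left:  h(h(j * l * l, h(j, j)) * d(j * l, d(j, j, l), j * (j * l)), ((l * l) * neg(neg(neg(j)))) * (g(l * (neg(neg(j)) * neg(neg(j))) * j, g(neg(neg(j)) * (l * neg(l)), j, l), l * l) * neg(neg(h((j * j) * (j * l), j * j)))) * neg(j))
  Descend into:  ((l * l) * neg(neg(neg(j)))) * (g(l * (neg(neg(j)) * neg(neg(j))) * j, g(neg(neg(j)) * (l * neg(l)), j, l), l * l) * neg(neg(h((j * j) * (j * l), j * j)))) * neg(j)
  Push neg inside:  distribute neg over * and collapse double neg
  Collect terms:  l * l * neg(j) * neg(j) * g(j * j * j * l, g(j, j, l), l * l) * h(j * j * j * l, j * j)
  Sort:  g(j * j * j * l, g(j, j, l), l * l) * h(j * j * j * l, j * j) * l * l * neg(j) * neg(j)
  Put back:  h(d(j * l, d(j, j, l), j * j * l) * h(j * l * l, h(j, j)), g(j * j * j * l, g(j, j, l), l * l) * h(j * j * j * l, j * j) * l * l * neg(j) * neg(j))
Right:  h(h(l * l * j, h(j, j)) * d(l * j, d(j, j, l) * l * neg(l), l * (j * neg(neg(j)))), h((l * ((neg(l) * j * l) * j)) * neg(neg(j)), j * j) * l * g(j * j * l * j, (g(j * neg(j) * j, j, l) * l) * neg(l), l * l) * neg(j) * neg(neg(l)) * neg(j))
  Focus inside:  h((l * ((neg(l) * j * l) * j)) * neg(neg(j)), j * j) * l * g(j * j * l * j, (g(j * neg(j) * j, j, l) * l) * neg(l), l * l) * neg(j) * neg(neg(l)) * neg(j)
  Push neg inside:  distribute neg over * and collapse double neg
  Collect terms:  h(j * j * j * l, j * j) * l * l * g(j * j * j * l, g(j, j, l), l * l) * neg(j) * neg(j)
  Order the arguments:  g(j * j * j * l, g(j, j, l), l * l) * h(j * j * j * l, j * j) * l * l * neg(j) * neg(j)
  Reassemble:  h(d(j * l, d(j, j, l), j * j * l) * h(j * l * l, h(j, j)), g(j * j * j * l, g(j, j, l), l * l) * h(j * j * j * l, j * j) * l * l * neg(j) * neg(j))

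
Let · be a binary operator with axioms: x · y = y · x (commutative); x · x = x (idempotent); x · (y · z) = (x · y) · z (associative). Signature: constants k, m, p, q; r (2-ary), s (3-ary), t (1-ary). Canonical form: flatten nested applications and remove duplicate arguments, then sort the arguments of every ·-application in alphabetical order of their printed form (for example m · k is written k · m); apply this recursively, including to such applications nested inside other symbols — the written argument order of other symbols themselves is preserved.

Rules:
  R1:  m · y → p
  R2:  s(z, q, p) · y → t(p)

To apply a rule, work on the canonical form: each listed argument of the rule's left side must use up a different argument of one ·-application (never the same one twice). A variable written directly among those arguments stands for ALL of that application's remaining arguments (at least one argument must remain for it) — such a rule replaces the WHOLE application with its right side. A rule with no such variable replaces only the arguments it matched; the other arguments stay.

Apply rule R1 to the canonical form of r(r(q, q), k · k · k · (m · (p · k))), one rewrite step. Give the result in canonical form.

Answer: r(r(q, q), p)

Derivation:
Canonical form:  r(r(q, q), k · m · p)
Match R1:  consume m;  y := k · p
The extension variable absorbs all remaining arguments, so the whole application is rewritten.
New term:  r(r(q, q), p)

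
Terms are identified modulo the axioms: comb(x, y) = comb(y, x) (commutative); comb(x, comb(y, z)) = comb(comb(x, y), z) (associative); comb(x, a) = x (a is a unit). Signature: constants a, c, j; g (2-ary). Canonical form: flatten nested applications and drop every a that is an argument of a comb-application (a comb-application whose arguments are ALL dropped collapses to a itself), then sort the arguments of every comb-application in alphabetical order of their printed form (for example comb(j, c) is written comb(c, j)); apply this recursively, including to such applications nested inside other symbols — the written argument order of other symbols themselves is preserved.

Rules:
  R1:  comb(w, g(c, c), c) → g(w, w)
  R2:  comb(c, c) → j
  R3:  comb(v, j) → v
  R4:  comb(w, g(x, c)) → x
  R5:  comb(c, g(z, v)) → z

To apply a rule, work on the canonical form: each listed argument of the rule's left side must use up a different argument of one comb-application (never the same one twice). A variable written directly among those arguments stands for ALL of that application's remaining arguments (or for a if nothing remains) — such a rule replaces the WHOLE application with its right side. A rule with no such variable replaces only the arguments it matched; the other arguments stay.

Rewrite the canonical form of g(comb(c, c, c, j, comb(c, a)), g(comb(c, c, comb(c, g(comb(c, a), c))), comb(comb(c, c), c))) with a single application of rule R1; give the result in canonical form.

Answer: g(comb(c, c, c, c, j), g(g(comb(c, c), comb(c, c)), comb(c, c, c)))

Derivation:
Canonical form:  g(comb(c, c, c, c, j), g(comb(c, c, c, g(c, c)), comb(c, c, c)))
Match R1:  consume c, g(c, c);  w := comb(c, c)
The variable takes the whole remainder — replace the entire application.
Giving:  g(comb(c, c, c, c, j), g(g(comb(c, c), comb(c, c)), comb(c, c, c)))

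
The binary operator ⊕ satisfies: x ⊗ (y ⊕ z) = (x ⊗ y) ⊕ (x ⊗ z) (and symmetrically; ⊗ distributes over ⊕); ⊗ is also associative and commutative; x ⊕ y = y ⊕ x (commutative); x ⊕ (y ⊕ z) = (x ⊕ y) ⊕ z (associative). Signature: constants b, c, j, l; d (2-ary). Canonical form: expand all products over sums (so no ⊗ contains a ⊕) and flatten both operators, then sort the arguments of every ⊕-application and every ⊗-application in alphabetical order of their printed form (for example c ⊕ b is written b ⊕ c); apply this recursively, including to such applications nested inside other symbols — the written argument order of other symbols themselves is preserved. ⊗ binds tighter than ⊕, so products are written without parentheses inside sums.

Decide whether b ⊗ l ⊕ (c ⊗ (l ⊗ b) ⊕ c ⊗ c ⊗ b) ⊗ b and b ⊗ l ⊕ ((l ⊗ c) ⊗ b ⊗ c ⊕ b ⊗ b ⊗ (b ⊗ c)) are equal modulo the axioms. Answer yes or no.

Left:  b ⊗ l ⊕ (c ⊗ (l ⊗ b) ⊕ c ⊗ c ⊗ b) ⊗ b
  Expand products over sums:  b ⊗ l ⊕ b ⊗ b ⊗ c ⊗ l ⊕ b ⊗ b ⊗ c ⊗ c
  Sort arguments:  b ⊗ b ⊗ c ⊗ c ⊕ b ⊗ b ⊗ c ⊗ l ⊕ b ⊗ l
Right:  b ⊗ l ⊕ ((l ⊗ c) ⊗ b ⊗ c ⊕ b ⊗ b ⊗ (b ⊗ c))
  Flatten:  b ⊗ l ⊕ b ⊗ c ⊗ c ⊗ l ⊕ b ⊗ b ⊗ b ⊗ c
  Order the arguments:  b ⊗ b ⊗ b ⊗ c ⊕ b ⊗ c ⊗ c ⊗ l ⊕ b ⊗ l

Answer: no — b ⊗ b ⊗ c ⊗ c ⊕ b ⊗ b ⊗ c ⊗ l ⊕ b ⊗ l vs b ⊗ b ⊗ b ⊗ c ⊕ b ⊗ c ⊗ c ⊗ l ⊕ b ⊗ l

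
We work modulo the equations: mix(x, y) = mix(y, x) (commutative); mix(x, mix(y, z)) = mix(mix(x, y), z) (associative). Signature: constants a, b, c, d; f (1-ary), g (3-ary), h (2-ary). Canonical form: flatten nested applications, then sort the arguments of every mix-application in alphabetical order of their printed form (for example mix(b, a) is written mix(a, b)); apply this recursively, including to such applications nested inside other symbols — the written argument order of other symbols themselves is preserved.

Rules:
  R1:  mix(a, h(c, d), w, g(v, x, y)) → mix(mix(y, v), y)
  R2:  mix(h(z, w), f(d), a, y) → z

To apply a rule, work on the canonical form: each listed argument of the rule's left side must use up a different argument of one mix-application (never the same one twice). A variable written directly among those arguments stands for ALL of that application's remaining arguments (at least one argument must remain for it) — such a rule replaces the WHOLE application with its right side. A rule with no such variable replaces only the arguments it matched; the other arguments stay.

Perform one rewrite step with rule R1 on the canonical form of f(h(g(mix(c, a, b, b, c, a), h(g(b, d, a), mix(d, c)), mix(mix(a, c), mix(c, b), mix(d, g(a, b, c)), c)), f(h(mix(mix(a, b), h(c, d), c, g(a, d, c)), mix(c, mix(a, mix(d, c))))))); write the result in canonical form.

Canonical form:  f(h(g(mix(a, a, b, b, c, c), h(g(b, d, a), mix(c, d)), mix(a, b, c, c, c, d, g(a, b, c))), f(h(mix(a, b, c, g(a, d, c), h(c, d)), mix(a, c, c, d)))))
Apply R1:  consuming a, g(a, d, c), h(c, d);  v := a, w := mix(b, c), x := d, y := c
The variable takes the whole remainder — replace the entire application.
Giving:  f(h(g(mix(a, a, b, b, c, c), h(g(b, d, a), mix(c, d)), mix(a, b, c, c, c, d, g(a, b, c))), f(h(mix(a, c, c), mix(a, c, c, d)))))

Answer: f(h(g(mix(a, a, b, b, c, c), h(g(b, d, a), mix(c, d)), mix(a, b, c, c, c, d, g(a, b, c))), f(h(mix(a, c, c), mix(a, c, c, d)))))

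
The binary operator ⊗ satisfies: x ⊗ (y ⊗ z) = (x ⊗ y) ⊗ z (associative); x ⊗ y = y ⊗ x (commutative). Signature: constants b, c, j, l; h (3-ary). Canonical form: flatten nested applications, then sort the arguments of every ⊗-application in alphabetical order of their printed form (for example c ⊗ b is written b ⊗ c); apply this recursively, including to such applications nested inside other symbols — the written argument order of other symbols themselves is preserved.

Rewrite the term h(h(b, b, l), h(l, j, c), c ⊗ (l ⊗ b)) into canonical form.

Answer: h(h(b, b, l), h(l, j, c), b ⊗ c ⊗ l)

Derivation:
Focus inside:  c ⊗ (l ⊗ b)
Merge nested applications:  c ⊗ l ⊗ b
Sort:  b ⊗ c ⊗ l
Rebuild:  h(h(b, b, l), h(l, j, c), b ⊗ c ⊗ l)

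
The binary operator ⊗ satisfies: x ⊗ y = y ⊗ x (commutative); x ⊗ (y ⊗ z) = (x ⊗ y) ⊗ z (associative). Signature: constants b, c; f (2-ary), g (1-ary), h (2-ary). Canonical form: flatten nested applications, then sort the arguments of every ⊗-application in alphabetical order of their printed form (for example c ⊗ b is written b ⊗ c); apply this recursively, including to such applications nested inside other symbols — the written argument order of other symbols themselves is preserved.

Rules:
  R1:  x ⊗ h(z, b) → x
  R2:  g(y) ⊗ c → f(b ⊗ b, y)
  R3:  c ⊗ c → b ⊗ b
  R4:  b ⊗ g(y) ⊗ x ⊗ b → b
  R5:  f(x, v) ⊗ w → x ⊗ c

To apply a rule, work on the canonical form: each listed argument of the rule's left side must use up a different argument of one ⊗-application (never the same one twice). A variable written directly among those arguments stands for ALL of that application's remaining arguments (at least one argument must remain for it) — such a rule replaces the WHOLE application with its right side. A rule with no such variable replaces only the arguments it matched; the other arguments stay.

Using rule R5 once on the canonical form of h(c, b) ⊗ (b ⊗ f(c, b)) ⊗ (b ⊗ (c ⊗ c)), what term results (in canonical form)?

Answer: c ⊗ c

Derivation:
Canonical form:  b ⊗ b ⊗ c ⊗ c ⊗ f(c, b) ⊗ h(c, b)
R5 matches:  uses f(c, b);  v := b, w := b ⊗ b ⊗ c ⊗ c ⊗ h(c, b), x := c
The variable takes the whole remainder — replace the entire application.
Result:  c ⊗ c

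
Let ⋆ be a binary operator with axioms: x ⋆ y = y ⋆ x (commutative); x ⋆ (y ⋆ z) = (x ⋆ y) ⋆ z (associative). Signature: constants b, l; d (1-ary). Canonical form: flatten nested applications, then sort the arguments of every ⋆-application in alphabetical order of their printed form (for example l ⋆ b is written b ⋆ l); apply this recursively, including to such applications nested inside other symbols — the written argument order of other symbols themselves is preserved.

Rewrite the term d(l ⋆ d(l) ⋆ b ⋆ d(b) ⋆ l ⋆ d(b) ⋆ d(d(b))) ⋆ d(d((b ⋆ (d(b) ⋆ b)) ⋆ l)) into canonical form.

Answer: d(b ⋆ d(b) ⋆ d(b) ⋆ d(d(b)) ⋆ d(l) ⋆ l ⋆ l) ⋆ d(d(b ⋆ b ⋆ d(b) ⋆ l))

Derivation:
Inside:  d(l ⋆ d(l) ⋆ b ⋆ d(b) ⋆ l ⋆ d(b) ⋆ d(d(b)))  →  d(b ⋆ d(b) ⋆ d(b) ⋆ d(d(b)) ⋆ d(l) ⋆ l ⋆ l)
Canonicalize subterm:  d(d((b ⋆ (d(b) ⋆ b)) ⋆ l))  →  d(d(b ⋆ b ⋆ d(b) ⋆ l))
Order the arguments:  d(b ⋆ d(b) ⋆ d(b) ⋆ d(d(b)) ⋆ d(l) ⋆ l ⋆ l) ⋆ d(d(b ⋆ b ⋆ d(b) ⋆ l))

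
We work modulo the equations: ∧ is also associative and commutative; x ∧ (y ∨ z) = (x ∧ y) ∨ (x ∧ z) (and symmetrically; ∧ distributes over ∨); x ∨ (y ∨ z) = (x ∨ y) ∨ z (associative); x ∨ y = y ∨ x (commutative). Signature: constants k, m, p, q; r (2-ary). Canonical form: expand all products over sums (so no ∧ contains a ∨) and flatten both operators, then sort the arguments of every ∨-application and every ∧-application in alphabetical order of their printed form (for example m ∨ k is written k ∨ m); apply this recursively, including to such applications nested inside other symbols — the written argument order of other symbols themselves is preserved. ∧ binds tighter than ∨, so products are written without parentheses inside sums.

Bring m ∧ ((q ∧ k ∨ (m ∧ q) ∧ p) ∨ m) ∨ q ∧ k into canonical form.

Distribute:  k ∧ m ∧ q ∨ m ∧ m ∧ p ∧ q ∨ m ∧ m ∨ k ∧ q
Order the arguments:  k ∧ m ∧ q ∨ k ∧ q ∨ m ∧ m ∨ m ∧ m ∧ p ∧ q

Answer: k ∧ m ∧ q ∨ k ∧ q ∨ m ∧ m ∨ m ∧ m ∧ p ∧ q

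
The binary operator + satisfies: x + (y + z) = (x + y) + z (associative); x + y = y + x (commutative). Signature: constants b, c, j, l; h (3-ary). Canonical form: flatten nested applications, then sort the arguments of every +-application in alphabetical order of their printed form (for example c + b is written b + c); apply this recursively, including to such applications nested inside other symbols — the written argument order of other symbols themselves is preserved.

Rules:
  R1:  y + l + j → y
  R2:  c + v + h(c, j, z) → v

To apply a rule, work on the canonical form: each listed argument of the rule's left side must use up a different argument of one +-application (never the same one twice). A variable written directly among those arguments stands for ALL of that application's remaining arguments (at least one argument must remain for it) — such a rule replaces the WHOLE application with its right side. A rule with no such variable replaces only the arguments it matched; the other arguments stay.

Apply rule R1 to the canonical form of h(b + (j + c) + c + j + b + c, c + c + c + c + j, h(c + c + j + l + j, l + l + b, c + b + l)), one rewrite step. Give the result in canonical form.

Canonical form:  h(b + b + c + c + c + j + j, c + c + c + c + j, h(c + c + j + j + l, b + l + l, b + c + l))
Apply R1:  consuming j, l;  y := c + c + j
The variable takes the whole remainder — replace the entire application.
Giving:  h(b + b + c + c + c + j + j, c + c + c + c + j, h(c + c + j, b + l + l, b + c + l))

Answer: h(b + b + c + c + c + j + j, c + c + c + c + j, h(c + c + j, b + l + l, b + c + l))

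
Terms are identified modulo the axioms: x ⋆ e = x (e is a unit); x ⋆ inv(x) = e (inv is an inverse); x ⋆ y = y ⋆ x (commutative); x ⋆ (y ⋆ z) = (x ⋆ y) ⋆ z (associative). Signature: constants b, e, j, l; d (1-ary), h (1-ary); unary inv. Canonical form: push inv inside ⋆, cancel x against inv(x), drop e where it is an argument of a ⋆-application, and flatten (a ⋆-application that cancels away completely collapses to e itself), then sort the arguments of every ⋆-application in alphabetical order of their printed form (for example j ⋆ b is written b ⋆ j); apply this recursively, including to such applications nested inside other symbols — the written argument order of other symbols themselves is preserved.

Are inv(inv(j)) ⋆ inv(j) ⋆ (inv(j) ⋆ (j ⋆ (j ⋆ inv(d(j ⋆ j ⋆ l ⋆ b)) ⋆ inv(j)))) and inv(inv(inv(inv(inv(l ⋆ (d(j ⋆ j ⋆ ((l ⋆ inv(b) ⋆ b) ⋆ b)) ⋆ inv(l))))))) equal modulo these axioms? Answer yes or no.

Answer: yes — both canonical forms are inv(d(b ⋆ j ⋆ j ⋆ l))

Derivation:
Left:  inv(inv(j)) ⋆ inv(j) ⋆ (inv(j) ⋆ (j ⋆ (j ⋆ inv(d(j ⋆ j ⋆ l ⋆ b)) ⋆ inv(j))))
  Push inv inside:  distribute inv over ⋆ and collapse double inv
  Cancel:  j cancels
  Collect:  inv(d(b ⋆ j ⋆ j ⋆ l))
Right:  inv(inv(inv(inv(inv(l ⋆ (d(j ⋆ j ⋆ ((l ⋆ inv(b) ⋆ b) ⋆ b)) ⋆ inv(l)))))))
  Push inv inside:  distribute inv over ⋆ and collapse double inv
  Cancel:  l cancels
  Collect terms:  inv(d(b ⋆ j ⋆ j ⋆ l))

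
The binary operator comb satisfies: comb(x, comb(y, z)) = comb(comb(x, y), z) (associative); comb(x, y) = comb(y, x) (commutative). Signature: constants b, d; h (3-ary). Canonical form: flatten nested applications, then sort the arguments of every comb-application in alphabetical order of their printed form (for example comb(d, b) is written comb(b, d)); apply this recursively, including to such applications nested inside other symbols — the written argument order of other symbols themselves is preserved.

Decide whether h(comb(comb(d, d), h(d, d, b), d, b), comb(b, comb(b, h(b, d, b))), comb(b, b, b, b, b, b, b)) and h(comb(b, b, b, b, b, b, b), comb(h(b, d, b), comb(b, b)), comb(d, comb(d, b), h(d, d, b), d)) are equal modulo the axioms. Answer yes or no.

Left:  h(comb(comb(d, d), h(d, d, b), d, b), comb(b, comb(b, h(b, d, b))), comb(b, b, b, b, b, b, b))
  Descend into:  comb(comb(d, d), h(d, d, b), d, b)
  Flatten:  comb(d, d, h(d, d, b), d, b)
  Order the arguments:  comb(b, d, d, d, h(d, d, b))
  Reassemble:  h(comb(b, d, d, d, h(d, d, b)), comb(b, b, h(b, d, b)), comb(b, b, b, b, b, b, b))
Right:  h(comb(b, b, b, b, b, b, b), comb(h(b, d, b), comb(b, b)), comb(d, comb(d, b), h(d, d, b), d))
  Work inside:  comb(d, comb(d, b), h(d, d, b), d)
  Flatten:  comb(d, d, b, h(d, d, b), d)
  Order the arguments:  comb(b, d, d, d, h(d, d, b))
  Rebuild:  h(comb(b, b, b, b, b, b, b), comb(b, b, h(b, d, b)), comb(b, d, d, d, h(d, d, b)))

Answer: no — h(comb(b, d, d, d, h(d, d, b)), comb(b, b, h(b, d, b)), comb(b, b, b, b, b, b, b)) vs h(comb(b, b, b, b, b, b, b), comb(b, b, h(b, d, b)), comb(b, d, d, d, h(d, d, b)))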